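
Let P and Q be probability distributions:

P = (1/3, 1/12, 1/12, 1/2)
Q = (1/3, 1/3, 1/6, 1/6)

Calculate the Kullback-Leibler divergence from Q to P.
D(P||Q) = Σ P(i) log₂(P(i)/Q(i))
  i=0: (1/3) × log₂((1/3)/(1/3)) = (1/3) × log₂(1) = 0.0000
  i=1: (1/12) × log₂((1/12)/(1/3)) = (1/12) × log₂(1/4) = -0.1667
  i=2: (1/12) × log₂((1/12)/(1/6)) = (1/12) × log₂(1/2) = -0.0833
  i=3: (1/2) × log₂((1/2)/(1/6)) = (1/2) × log₂(3) = 0.7925
D(P||Q) = 0.0000 - 0.1667 - 0.0833 + 0.7925
  = 0.5425 bits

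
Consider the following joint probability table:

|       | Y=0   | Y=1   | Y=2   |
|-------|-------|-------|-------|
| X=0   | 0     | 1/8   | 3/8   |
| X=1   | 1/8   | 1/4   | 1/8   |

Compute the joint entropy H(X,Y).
H(X,Y) = -Σ P(X,Y) log₂ P(X,Y), summed over the non-zero cells:
H(X,Y) = -[(1/8)·log₂(1/8) + (3/8)·log₂(3/8) + (1/8)·log₂(1/8) + (1/4)·log₂(1/4) + (1/8)·log₂(1/8)]
  = 0.3750 + 0.5306 + 0.3750 + 0.5000 + 0.3750
  = 2.1556 bits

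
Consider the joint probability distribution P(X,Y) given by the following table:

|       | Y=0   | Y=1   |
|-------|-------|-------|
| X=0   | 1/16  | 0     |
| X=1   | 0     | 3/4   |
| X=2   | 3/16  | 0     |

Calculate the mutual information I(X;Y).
Marginal P(X) (row sums):
  P(X=0) = 1/16 + 0 = 1/16
  P(X=1) = 0 + 3/4 = 3/4
  P(X=2) = 3/16 + 0 = 3/16
Marginal P(Y) (column sums):
  P(Y=0) = 1/16 + 0 + 3/16 = 1/4
  P(Y=1) = 0 + 3/4 + 0 = 3/4

H(X) = -[(1/16)·log₂(1/16) + (3/4)·log₂(3/4) + (3/16)·log₂(3/16)]
  = 0.2500 + 0.3113 + 0.4528
  = 1.0141 bits
H(Y) = -[(1/4)·log₂(1/4) + (3/4)·log₂(3/4)]
  = 0.5000 + 0.3113
  = 0.8113 bits
H(X,Y) = -[(1/16)·log₂(1/16) + (3/4)·log₂(3/4) + (3/16)·log₂(3/16)]
  = 0.2500 + 0.3113 + 0.4528
  = 1.0141 bits

I(X;Y) = H(X) + H(Y) - H(X,Y)
  = 1.0141 + 0.8113 - 1.0141
  = 0.8113 bits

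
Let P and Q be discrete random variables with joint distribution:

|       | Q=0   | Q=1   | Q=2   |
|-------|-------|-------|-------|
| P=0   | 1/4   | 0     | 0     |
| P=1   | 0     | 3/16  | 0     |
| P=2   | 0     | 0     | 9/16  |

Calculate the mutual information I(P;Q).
Marginal P(P) (row sums):
  P(P=0) = 1/4 + 0 + 0 = 1/4
  P(P=1) = 0 + 3/16 + 0 = 3/16
  P(P=2) = 0 + 0 + 9/16 = 9/16
Marginal P(Q) (column sums):
  P(Q=0) = 1/4 + 0 + 0 = 1/4
  P(Q=1) = 0 + 3/16 + 0 = 3/16
  P(Q=2) = 0 + 0 + 9/16 = 9/16

H(P) = -[(1/4)·log₂(1/4) + (3/16)·log₂(3/16) + (9/16)·log₂(9/16)]
  = 0.5000 + 0.4528 + 0.4669
  = 1.4197 bits
H(Q) = -[(1/4)·log₂(1/4) + (3/16)·log₂(3/16) + (9/16)·log₂(9/16)]
  = 0.5000 + 0.4528 + 0.4669
  = 1.4197 bits
H(P,Q) = -[(1/4)·log₂(1/4) + (3/16)·log₂(3/16) + (9/16)·log₂(9/16)]
  = 0.5000 + 0.4528 + 0.4669
  = 1.4197 bits

I(P;Q) = H(P) + H(Q) - H(P,Q)
  = 1.4197 + 1.4197 - 1.4197
  = 1.4197 bits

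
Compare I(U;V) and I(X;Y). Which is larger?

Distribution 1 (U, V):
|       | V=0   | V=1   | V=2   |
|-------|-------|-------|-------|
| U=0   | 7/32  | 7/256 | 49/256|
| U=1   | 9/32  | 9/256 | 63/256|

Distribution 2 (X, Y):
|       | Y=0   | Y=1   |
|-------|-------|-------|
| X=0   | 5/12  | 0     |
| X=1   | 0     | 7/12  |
Distribution 1 (U, V):
Marginal P(U) (row sums):
  P(U=0) = 7/32 + 7/256 + 49/256 = 7/16
  P(U=1) = 9/32 + 9/256 + 63/256 = 9/16
Marginal P(V) (column sums):
  P(V=0) = 7/32 + 9/32 = 1/2
  P(V=1) = 7/256 + 9/256 = 1/16
  P(V=2) = 49/256 + 63/256 = 7/16

H(U) = -[(7/16)·log₂(7/16) + (9/16)·log₂(9/16)]
  = 0.5218 + 0.4669
  = 0.9887 bits
H(V) = -[(1/2)·log₂(1/2) + (1/16)·log₂(1/16) + (7/16)·log₂(7/16)]
  = 0.5000 + 0.2500 + 0.5218
  = 1.2718 bits
H(U,V) = -[(7/32)·log₂(7/32) + (7/256)·log₂(7/256) + (49/256)·log₂(49/256) + (9/32)·log₂(9/32) + (9/256)·log₂(9/256) + (63/256)·log₂(63/256)]
  = 0.4796 + 0.1420 + 0.4566 + 0.5147 + 0.1698 + 0.4978
  = 2.2605 bits

I(U;V) = H(U) + H(V) - H(U,V)
  = 0.9887 + 1.2718 - 2.2605
  = 0.0000 bits

Distribution 2 (X, Y):
Marginal P(X) (row sums):
  P(X=0) = 5/12 + 0 = 5/12
  P(X=1) = 0 + 7/12 = 7/12
Marginal P(Y) (column sums):
  P(Y=0) = 5/12 + 0 = 5/12
  P(Y=1) = 0 + 7/12 = 7/12

H(X) = -[(5/12)·log₂(5/12) + (7/12)·log₂(7/12)]
  = 0.5263 + 0.4536
  = 0.9799 bits
H(Y) = -[(5/12)·log₂(5/12) + (7/12)·log₂(7/12)]
  = 0.5263 + 0.4536
  = 0.9799 bits
H(X,Y) = -[(5/12)·log₂(5/12) + (7/12)·log₂(7/12)]
  = 0.5263 + 0.4536
  = 0.9799 bits

I(X;Y) = H(X) + H(Y) - H(X,Y)
  = 0.9799 + 0.9799 - 0.9799
  = 0.9799 bits

I(X;Y) = 0.9799 bits > I(U;V) = 0.0000 bits, so (X, Y) has the higher mutual information (stronger dependence).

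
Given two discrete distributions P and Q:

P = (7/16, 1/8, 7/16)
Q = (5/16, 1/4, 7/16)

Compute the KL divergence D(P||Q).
D(P||Q) = Σ P(i) log₂(P(i)/Q(i))
  i=0: (7/16) × log₂((7/16)/(5/16)) = (7/16) × log₂(7/5) = 0.2124
  i=1: (1/8) × log₂((1/8)/(1/4)) = (1/8) × log₂(1/2) = -0.1250
  i=2: (7/16) × log₂((7/16)/(7/16)) = (7/16) × log₂(1) = 0.0000
D(P||Q) = 0.2124 - 0.1250 + 0.0000
  = 0.0874 bits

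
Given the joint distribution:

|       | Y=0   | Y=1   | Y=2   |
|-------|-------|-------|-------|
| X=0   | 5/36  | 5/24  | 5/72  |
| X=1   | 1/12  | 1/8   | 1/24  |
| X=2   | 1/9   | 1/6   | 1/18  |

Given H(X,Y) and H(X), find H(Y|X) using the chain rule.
From the chain rule: H(X,Y) = H(X) + H(Y|X)
Therefore: H(Y|X) = H(X,Y) - H(X)

H(X,Y) = -[(5/36)·log₂(5/36) + (5/24)·log₂(5/24) + (5/72)·log₂(5/72) + (1/12)·log₂(1/12) + (1/8)·log₂(1/8) + (1/24)·log₂(1/24) + (1/9)·log₂(1/9) + (1/6)·log₂(1/6) + (1/18)·log₂(1/18)]
  = 0.3956 + 0.4715 + 0.2672 + 0.2987 + 0.3750 + 0.1910 + 0.3522 + 0.4308 + 0.2317
  = 3.0137 bits
Marginal P(X) (row sums):
  P(X=0) = 5/36 + 5/24 + 5/72 = 5/12
  P(X=1) = 1/12 + 1/8 + 1/24 = 1/4
  P(X=2) = 1/9 + 1/6 + 1/18 = 1/3
H(X) = -[(5/12)·log₂(5/12) + (1/4)·log₂(1/4) + (1/3)·log₂(1/3)]
  = 0.5263 + 0.5000 + 0.5283
  = 1.5546 bits

H(Y|X) = 3.0137 - 1.5546 = 1.4591 bits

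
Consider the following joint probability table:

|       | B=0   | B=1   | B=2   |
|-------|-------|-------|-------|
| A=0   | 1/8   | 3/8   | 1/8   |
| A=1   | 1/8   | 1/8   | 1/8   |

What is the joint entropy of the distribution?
H(A,B) = -Σ P(A,B) log₂ P(A,B), summed over the non-zero cells:
H(A,B) = -[(1/8)·log₂(1/8) + (3/8)·log₂(3/8) + (1/8)·log₂(1/8) + (1/8)·log₂(1/8) + (1/8)·log₂(1/8) + (1/8)·log₂(1/8)]
  = 0.3750 + 0.5306 + 0.3750 + 0.3750 + 0.3750 + 0.3750
  = 2.4056 bits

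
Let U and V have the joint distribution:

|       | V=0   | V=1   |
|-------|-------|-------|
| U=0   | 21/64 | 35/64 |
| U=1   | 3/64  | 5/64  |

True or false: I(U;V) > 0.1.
Marginal P(U) (row sums):
  P(U=0) = 21/64 + 35/64 = 7/8
  P(U=1) = 3/64 + 5/64 = 1/8
Marginal P(V) (column sums):
  P(V=0) = 21/64 + 3/64 = 3/8
  P(V=1) = 35/64 + 5/64 = 5/8

H(U) = -[(7/8)·log₂(7/8) + (1/8)·log₂(1/8)]
  = 0.1686 + 0.3750
  = 0.5436 bits
H(V) = -[(3/8)·log₂(3/8) + (5/8)·log₂(5/8)]
  = 0.5306 + 0.4238
  = 0.9544 bits
H(U,V) = -[(21/64)·log₂(21/64) + (35/64)·log₂(35/64) + (3/64)·log₂(3/64) + (5/64)·log₂(5/64)]
  = 0.5275 + 0.4762 + 0.2070 + 0.2873
  = 1.4980 bits

I(U;V) = H(U) + H(V) - H(U,V)
  = 0.5436 + 0.9544 - 1.4980
  = 0.0000 bits

False. I(U;V) = 0.0000 bits, which is ≤ 0.1 bits.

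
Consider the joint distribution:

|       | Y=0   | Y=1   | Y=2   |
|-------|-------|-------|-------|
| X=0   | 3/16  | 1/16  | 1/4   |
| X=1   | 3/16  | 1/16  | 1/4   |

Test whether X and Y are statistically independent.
Marginal P(X) (row sums):
  P(X=0) = 3/16 + 1/16 + 1/4 = 1/2
  P(X=1) = 3/16 + 1/16 + 1/4 = 1/2
Marginal P(Y) (column sums):
  P(Y=0) = 3/16 + 3/16 = 3/8
  P(Y=1) = 1/16 + 1/16 = 1/8
  P(Y=2) = 1/4 + 1/4 = 1/2

X and Y are independent iff P(X=i,Y=j) = P(X=i)·P(Y=j) for every cell.
  P(X=0)·P(Y=0) = 1/2 × 3/8 = 3/16 = P(X=0,Y=0) ✓
  P(X=0)·P(Y=1) = 1/2 × 1/8 = 1/16 = P(X=0,Y=1) ✓
  P(X=0)·P(Y=2) = 1/2 × 1/2 = 1/4 = P(X=0,Y=2) ✓
  P(X=1)·P(Y=0) = 1/2 × 3/8 = 3/16 = P(X=1,Y=0) ✓
  P(X=1)·P(Y=1) = 1/2 × 1/8 = 1/16 = P(X=1,Y=1) ✓
  P(X=1)·P(Y=2) = 1/2 × 1/2 = 1/4 = P(X=1,Y=2) ✓

Yes, X and Y are independent: every cell factors, so I(X;Y) = 0 bits.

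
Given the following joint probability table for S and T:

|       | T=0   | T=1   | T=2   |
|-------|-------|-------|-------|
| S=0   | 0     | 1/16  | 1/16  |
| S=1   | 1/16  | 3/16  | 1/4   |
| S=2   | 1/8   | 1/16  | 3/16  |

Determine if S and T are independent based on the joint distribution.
Marginal P(S) (row sums):
  P(S=0) = 0 + 1/16 + 1/16 = 1/8
  P(S=1) = 1/16 + 3/16 + 1/4 = 1/2
  P(S=2) = 1/8 + 1/16 + 3/16 = 3/8
Marginal P(T) (column sums):
  P(T=0) = 0 + 1/16 + 1/8 = 3/16
  P(T=1) = 1/16 + 3/16 + 1/16 = 5/16
  P(T=2) = 1/16 + 1/4 + 3/16 = 1/2

S and T are independent iff P(S=i,T=j) = P(S=i)·P(T=j) for every cell.
  P(S=0)·P(T=0) = 1/8 × 3/16 = 3/128, but P(S=0,T=0) = 0 ✗

No, S and T are not independent. Quantitatively, I(S;T) > 0:

H(S) = -[(1/8)·log₂(1/8) + (1/2)·log₂(1/2) + (3/8)·log₂(3/8)]
  = 0.3750 + 0.5000 + 0.5306
  = 1.4056 bits
H(T) = -[(3/16)·log₂(3/16) + (5/16)·log₂(5/16) + (1/2)·log₂(1/2)]
  = 0.4528 + 0.5244 + 0.5000
  = 1.4772 bits
H(S,T) = -[(1/16)·log₂(1/16) + (1/16)·log₂(1/16) + (1/16)·log₂(1/16) + (3/16)·log₂(3/16) + (1/4)·log₂(1/4) + (1/8)·log₂(1/8) + (1/16)·log₂(1/16) + (3/16)·log₂(3/16)]
  = 0.2500 + 0.2500 + 0.2500 + 0.4528 + 0.5000 + 0.3750 + 0.2500 + 0.4528
  = 2.7806 bits
I(S;T) = H(S) + H(T) - H(S,T) = 1.4056 + 1.4772 - 2.7806 = 0.1022 bits > 0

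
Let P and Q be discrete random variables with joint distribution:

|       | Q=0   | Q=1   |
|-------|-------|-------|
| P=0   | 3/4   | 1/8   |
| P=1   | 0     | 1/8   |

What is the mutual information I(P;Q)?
Marginal P(P) (row sums):
  P(P=0) = 3/4 + 1/8 = 7/8
  P(P=1) = 0 + 1/8 = 1/8
Marginal P(Q) (column sums):
  P(Q=0) = 3/4 + 0 = 3/4
  P(Q=1) = 1/8 + 1/8 = 1/4

H(P) = -[(7/8)·log₂(7/8) + (1/8)·log₂(1/8)]
  = 0.1686 + 0.3750
  = 0.5436 bits
H(Q) = -[(3/4)·log₂(3/4) + (1/4)·log₂(1/4)]
  = 0.3113 + 0.5000
  = 0.8113 bits
H(P,Q) = -[(3/4)·log₂(3/4) + (1/8)·log₂(1/8) + (1/8)·log₂(1/8)]
  = 0.3113 + 0.3750 + 0.3750
  = 1.0613 bits

I(P;Q) = H(P) + H(Q) - H(P,Q)
  = 0.5436 + 0.8113 - 1.0613
  = 0.2936 bits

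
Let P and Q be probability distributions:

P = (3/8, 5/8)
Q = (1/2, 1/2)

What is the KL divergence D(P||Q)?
D(P||Q) = Σ P(i) log₂(P(i)/Q(i))
  i=0: (3/8) × log₂((3/8)/(1/2)) = (3/8) × log₂(3/4) = -0.1556
  i=1: (5/8) × log₂((5/8)/(1/2)) = (5/8) × log₂(5/4) = 0.2012
D(P||Q) = -0.1556 + 0.2012
  = 0.0456 bits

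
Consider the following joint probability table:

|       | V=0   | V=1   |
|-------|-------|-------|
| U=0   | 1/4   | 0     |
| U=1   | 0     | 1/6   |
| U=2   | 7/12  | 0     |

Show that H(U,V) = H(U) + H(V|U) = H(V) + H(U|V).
Marginal P(U) (row sums):
  P(U=0) = 1/4 + 0 = 1/4
  P(U=1) = 0 + 1/6 = 1/6
  P(U=2) = 7/12 + 0 = 7/12
Marginal P(V) (column sums):
  P(V=0) = 1/4 + 0 + 7/12 = 5/6
  P(V=1) = 0 + 1/6 + 0 = 1/6

Decomposition 1: H(U) + H(V|U)
H(U) = -[(1/4)·log₂(1/4) + (1/6)·log₂(1/6) + (7/12)·log₂(7/12)]
  = 0.5000 + 0.4308 + 0.4536
  = 1.3844 bits
H(V|U) = -Σ P(U,V)·log₂ P(V|U), where P(V|U) = P(U,V) / P(U)
  (cells with P(U,V) = 0 contribute 0)
  (U=0,V=0): P(V|U) = (1/4)/(1/4) = 1;  -(1/4)·log₂(1) = 0.0000
  (U=1,V=1): P(V|U) = (1/6)/(1/6) = 1;  -(1/6)·log₂(1) = 0.0000
  (U=2,V=0): P(V|U) = (7/12)/(7/12) = 1;  -(7/12)·log₂(1) = 0.0000
H(V|U) = 0.0000 + 0.0000 + 0.0000
  = 0.0000 bits
H(U) + H(V|U) = 1.3844 + 0.0000 = 1.3844 bits

Decomposition 2: H(V) + H(U|V)
H(V) = -[(5/6)·log₂(5/6) + (1/6)·log₂(1/6)]
  = 0.2192 + 0.4308
  = 0.6500 bits
H(U|V) = -Σ P(U,V)·log₂ P(U|V), where P(U|V) = P(U,V) / P(V)
  (cells with P(U,V) = 0 contribute 0)
  (U=0,V=0): P(U|V) = (1/4)/(5/6) = 3/10;  -(1/4)·log₂(3/10) = 0.4342
  (U=1,V=1): P(U|V) = (1/6)/(1/6) = 1;  -(1/6)·log₂(1) = 0.0000
  (U=2,V=0): P(U|V) = (7/12)/(5/6) = 7/10;  -(7/12)·log₂(7/10) = 0.3002
H(U|V) = 0.4342 + 0.0000 + 0.3002
  = 0.7344 bits
H(V) + H(U|V) = 0.6500 + 0.7344 = 1.3844 bits

Direct computation of the joint entropy:
H(U,V) = -[(1/4)·log₂(1/4) + (1/6)·log₂(1/6) + (7/12)·log₂(7/12)]
  = 0.5000 + 0.4308 + 0.4536
  = 1.3844 bits

All three agree: H(U,V) = 1.3844 bits ✓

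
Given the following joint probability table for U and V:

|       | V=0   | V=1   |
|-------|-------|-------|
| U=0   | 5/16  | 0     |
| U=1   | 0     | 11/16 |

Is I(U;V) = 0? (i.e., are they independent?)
Marginal P(U) (row sums):
  P(U=0) = 5/16 + 0 = 5/16
  P(U=1) = 0 + 11/16 = 11/16
Marginal P(V) (column sums):
  P(V=0) = 5/16 + 0 = 5/16
  P(V=1) = 0 + 11/16 = 11/16

U and V are independent iff P(U=i,V=j) = P(U=i)·P(V=j) for every cell.
  P(U=0)·P(V=0) = 5/16 × 5/16 = 25/256, but P(U=0,V=0) = 5/16 ✗

No, U and V are not independent. Quantitatively, I(U;V) > 0:

H(U) = -[(5/16)·log₂(5/16) + (11/16)·log₂(11/16)]
  = 0.5244 + 0.3716
  = 0.8960 bits
H(V) = -[(5/16)·log₂(5/16) + (11/16)·log₂(11/16)]
  = 0.5244 + 0.3716
  = 0.8960 bits
H(U,V) = -[(5/16)·log₂(5/16) + (11/16)·log₂(11/16)]
  = 0.5244 + 0.3716
  = 0.8960 bits
I(U;V) = H(U) + H(V) - H(U,V) = 0.8960 + 0.8960 - 0.8960 = 0.8960 bits > 0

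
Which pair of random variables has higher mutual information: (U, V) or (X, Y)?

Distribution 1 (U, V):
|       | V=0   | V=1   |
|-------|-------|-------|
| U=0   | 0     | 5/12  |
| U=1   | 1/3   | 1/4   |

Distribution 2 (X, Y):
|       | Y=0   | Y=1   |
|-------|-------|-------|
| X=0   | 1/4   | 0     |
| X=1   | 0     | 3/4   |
Distribution 1 (U, V):
Marginal P(U) (row sums):
  P(U=0) = 0 + 5/12 = 5/12
  P(U=1) = 1/3 + 1/4 = 7/12
Marginal P(V) (column sums):
  P(V=0) = 0 + 1/3 = 1/3
  P(V=1) = 5/12 + 1/4 = 2/3

H(U) = -[(5/12)·log₂(5/12) + (7/12)·log₂(7/12)]
  = 0.5263 + 0.4536
  = 0.9799 bits
H(V) = -[(1/3)·log₂(1/3) + (2/3)·log₂(2/3)]
  = 0.5283 + 0.3900
  = 0.9183 bits
H(U,V) = -[(5/12)·log₂(5/12) + (1/3)·log₂(1/3) + (1/4)·log₂(1/4)]
  = 0.5263 + 0.5283 + 0.5000
  = 1.5546 bits

I(U;V) = H(U) + H(V) - H(U,V)
  = 0.9799 + 0.9183 - 1.5546
  = 0.3436 bits

Distribution 2 (X, Y):
Marginal P(X) (row sums):
  P(X=0) = 1/4 + 0 = 1/4
  P(X=1) = 0 + 3/4 = 3/4
Marginal P(Y) (column sums):
  P(Y=0) = 1/4 + 0 = 1/4
  P(Y=1) = 0 + 3/4 = 3/4

H(X) = -[(1/4)·log₂(1/4) + (3/4)·log₂(3/4)]
  = 0.5000 + 0.3113
  = 0.8113 bits
H(Y) = -[(1/4)·log₂(1/4) + (3/4)·log₂(3/4)]
  = 0.5000 + 0.3113
  = 0.8113 bits
H(X,Y) = -[(1/4)·log₂(1/4) + (3/4)·log₂(3/4)]
  = 0.5000 + 0.3113
  = 0.8113 bits

I(X;Y) = H(X) + H(Y) - H(X,Y)
  = 0.8113 + 0.8113 - 0.8113
  = 0.8113 bits

I(X;Y) = 0.8113 bits > I(U;V) = 0.3436 bits, so (X, Y) has the higher mutual information (stronger dependence).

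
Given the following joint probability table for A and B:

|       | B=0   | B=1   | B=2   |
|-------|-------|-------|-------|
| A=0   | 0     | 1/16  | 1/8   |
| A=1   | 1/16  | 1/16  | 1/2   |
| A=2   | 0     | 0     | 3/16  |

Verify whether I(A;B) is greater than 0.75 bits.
Marginal P(A) (row sums):
  P(A=0) = 0 + 1/16 + 1/8 = 3/16
  P(A=1) = 1/16 + 1/16 + 1/2 = 5/8
  P(A=2) = 0 + 0 + 3/16 = 3/16
Marginal P(B) (column sums):
  P(B=0) = 0 + 1/16 + 0 = 1/16
  P(B=1) = 1/16 + 1/16 + 0 = 1/8
  P(B=2) = 1/8 + 1/2 + 3/16 = 13/16

H(A) = -[(3/16)·log₂(3/16) + (5/8)·log₂(5/8) + (3/16)·log₂(3/16)]
  = 0.4528 + 0.4238 + 0.4528
  = 1.3294 bits
H(B) = -[(1/16)·log₂(1/16) + (1/8)·log₂(1/8) + (13/16)·log₂(13/16)]
  = 0.2500 + 0.3750 + 0.2434
  = 0.8684 bits
H(A,B) = -[(1/16)·log₂(1/16) + (1/8)·log₂(1/8) + (1/16)·log₂(1/16) + (1/16)·log₂(1/16) + (1/2)·log₂(1/2) + (3/16)·log₂(3/16)]
  = 0.2500 + 0.3750 + 0.2500 + 0.2500 + 0.5000 + 0.4528
  = 2.0778 bits

I(A;B) = H(A) + H(B) - H(A,B)
  = 1.3294 + 0.8684 - 2.0778
  = 0.1200 bits

No. I(A;B) = 0.1200 bits, which is ≤ 0.75 bits.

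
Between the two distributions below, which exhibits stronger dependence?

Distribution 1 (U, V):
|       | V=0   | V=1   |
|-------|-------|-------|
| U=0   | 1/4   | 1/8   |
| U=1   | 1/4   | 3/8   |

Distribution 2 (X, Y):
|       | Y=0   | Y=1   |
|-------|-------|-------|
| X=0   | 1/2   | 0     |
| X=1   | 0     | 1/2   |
Distribution 1 (U, V):
Marginal P(U) (row sums):
  P(U=0) = 1/4 + 1/8 = 3/8
  P(U=1) = 1/4 + 3/8 = 5/8
Marginal P(V) (column sums):
  P(V=0) = 1/4 + 1/4 = 1/2
  P(V=1) = 1/8 + 3/8 = 1/2

H(U) = -[(3/8)·log₂(3/8) + (5/8)·log₂(5/8)]
  = 0.5306 + 0.4238
  = 0.9544 bits
H(V) = -[(1/2)·log₂(1/2) + (1/2)·log₂(1/2)]
  = 0.5000 + 0.5000
  = 1.0000 bits
H(U,V) = -[(1/4)·log₂(1/4) + (1/8)·log₂(1/8) + (1/4)·log₂(1/4) + (3/8)·log₂(3/8)]
  = 0.5000 + 0.3750 + 0.5000 + 0.5306
  = 1.9056 bits

I(U;V) = H(U) + H(V) - H(U,V)
  = 0.9544 + 1.0000 - 1.9056
  = 0.0488 bits

Distribution 2 (X, Y):
Marginal P(X) (row sums):
  P(X=0) = 1/2 + 0 = 1/2
  P(X=1) = 0 + 1/2 = 1/2
Marginal P(Y) (column sums):
  P(Y=0) = 1/2 + 0 = 1/2
  P(Y=1) = 0 + 1/2 = 1/2

H(X) = -[(1/2)·log₂(1/2) + (1/2)·log₂(1/2)]
  = 0.5000 + 0.5000
  = 1.0000 bits
H(Y) = -[(1/2)·log₂(1/2) + (1/2)·log₂(1/2)]
  = 0.5000 + 0.5000
  = 1.0000 bits
H(X,Y) = -[(1/2)·log₂(1/2) + (1/2)·log₂(1/2)]
  = 0.5000 + 0.5000
  = 1.0000 bits

I(X;Y) = H(X) + H(Y) - H(X,Y)
  = 1.0000 + 1.0000 - 1.0000
  = 1.0000 bits

I(X;Y) = 1.0000 bits > I(U;V) = 0.0488 bits, so (X, Y) has the higher mutual information (stronger dependence).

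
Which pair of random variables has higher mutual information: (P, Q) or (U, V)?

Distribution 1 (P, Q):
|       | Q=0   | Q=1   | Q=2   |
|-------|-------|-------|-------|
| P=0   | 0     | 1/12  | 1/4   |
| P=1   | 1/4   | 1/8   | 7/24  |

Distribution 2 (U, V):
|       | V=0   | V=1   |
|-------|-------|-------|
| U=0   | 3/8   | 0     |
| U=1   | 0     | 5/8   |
Distribution 1 (P, Q):
Marginal P(P) (row sums):
  P(P=0) = 0 + 1/12 + 1/4 = 1/3
  P(P=1) = 1/4 + 1/8 + 7/24 = 2/3
Marginal P(Q) (column sums):
  P(Q=0) = 0 + 1/4 = 1/4
  P(Q=1) = 1/12 + 1/8 = 5/24
  P(Q=2) = 1/4 + 7/24 = 13/24

H(P) = -[(1/3)·log₂(1/3) + (2/3)·log₂(2/3)]
  = 0.5283 + 0.3900
  = 0.9183 bits
H(Q) = -[(1/4)·log₂(1/4) + (5/24)·log₂(5/24) + (13/24)·log₂(13/24)]
  = 0.5000 + 0.4715 + 0.4791
  = 1.4506 bits
H(P,Q) = -[(1/12)·log₂(1/12) + (1/4)·log₂(1/4) + (1/4)·log₂(1/4) + (1/8)·log₂(1/8) + (7/24)·log₂(7/24)]
  = 0.2987 + 0.5000 + 0.5000 + 0.3750 + 0.5185
  = 2.1922 bits

I(P;Q) = H(P) + H(Q) - H(P,Q)
  = 0.9183 + 1.4506 - 2.1922
  = 0.1767 bits

Distribution 2 (U, V):
Marginal P(U) (row sums):
  P(U=0) = 3/8 + 0 = 3/8
  P(U=1) = 0 + 5/8 = 5/8
Marginal P(V) (column sums):
  P(V=0) = 3/8 + 0 = 3/8
  P(V=1) = 0 + 5/8 = 5/8

H(U) = -[(3/8)·log₂(3/8) + (5/8)·log₂(5/8)]
  = 0.5306 + 0.4238
  = 0.9544 bits
H(V) = -[(3/8)·log₂(3/8) + (5/8)·log₂(5/8)]
  = 0.5306 + 0.4238
  = 0.9544 bits
H(U,V) = -[(3/8)·log₂(3/8) + (5/8)·log₂(5/8)]
  = 0.5306 + 0.4238
  = 0.9544 bits

I(U;V) = H(U) + H(V) - H(U,V)
  = 0.9544 + 0.9544 - 0.9544
  = 0.9544 bits

I(U;V) = 0.9544 bits > I(P;Q) = 0.1767 bits, so (U, V) has the higher mutual information (stronger dependence).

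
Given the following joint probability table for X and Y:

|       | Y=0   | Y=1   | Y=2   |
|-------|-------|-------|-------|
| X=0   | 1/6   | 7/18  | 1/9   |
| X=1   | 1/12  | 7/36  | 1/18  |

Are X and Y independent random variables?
Marginal P(X) (row sums):
  P(X=0) = 1/6 + 7/18 + 1/9 = 2/3
  P(X=1) = 1/12 + 7/36 + 1/18 = 1/3
Marginal P(Y) (column sums):
  P(Y=0) = 1/6 + 1/12 = 1/4
  P(Y=1) = 7/18 + 7/36 = 7/12
  P(Y=2) = 1/9 + 1/18 = 1/6

X and Y are independent iff P(X=i,Y=j) = P(X=i)·P(Y=j) for every cell.
  P(X=0)·P(Y=0) = 2/3 × 1/4 = 1/6 = P(X=0,Y=0) ✓
  P(X=0)·P(Y=1) = 2/3 × 7/12 = 7/18 = P(X=0,Y=1) ✓
  P(X=0)·P(Y=2) = 2/3 × 1/6 = 1/9 = P(X=0,Y=2) ✓
  P(X=1)·P(Y=0) = 1/3 × 1/4 = 1/12 = P(X=1,Y=0) ✓
  P(X=1)·P(Y=1) = 1/3 × 7/12 = 7/36 = P(X=1,Y=1) ✓
  P(X=1)·P(Y=2) = 1/3 × 1/6 = 1/18 = P(X=1,Y=2) ✓

Yes, X and Y are independent: every cell factors, so I(X;Y) = 0 bits.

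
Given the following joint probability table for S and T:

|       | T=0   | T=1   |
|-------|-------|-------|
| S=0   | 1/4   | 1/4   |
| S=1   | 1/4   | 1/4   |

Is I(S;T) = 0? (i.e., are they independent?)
Marginal P(S) (row sums):
  P(S=0) = 1/4 + 1/4 = 1/2
  P(S=1) = 1/4 + 1/4 = 1/2
Marginal P(T) (column sums):
  P(T=0) = 1/4 + 1/4 = 1/2
  P(T=1) = 1/4 + 1/4 = 1/2

S and T are independent iff P(S=i,T=j) = P(S=i)·P(T=j) for every cell.
  P(S=0)·P(T=0) = 1/2 × 1/2 = 1/4 = P(S=0,T=0) ✓
  P(S=0)·P(T=1) = 1/2 × 1/2 = 1/4 = P(S=0,T=1) ✓
  P(S=1)·P(T=0) = 1/2 × 1/2 = 1/4 = P(S=1,T=0) ✓
  P(S=1)·P(T=1) = 1/2 × 1/2 = 1/4 = P(S=1,T=1) ✓

Yes, S and T are independent: every cell factors, so I(S;T) = 0 bits.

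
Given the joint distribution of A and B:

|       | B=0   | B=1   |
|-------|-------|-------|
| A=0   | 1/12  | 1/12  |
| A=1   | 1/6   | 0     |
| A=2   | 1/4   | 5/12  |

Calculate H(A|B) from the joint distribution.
Marginal P(B) (column sums):
  P(B=0) = 1/12 + 1/6 + 1/4 = 1/2
  P(B=1) = 1/12 + 0 + 5/12 = 1/2

H(A|B) = -Σ P(A,B)·log₂ P(A|B), where P(A|B) = P(A,B) / P(B)
  (cells with P(A,B) = 0 contribute 0)
  (A=0,B=0): P(A|B) = (1/12)/(1/2) = 1/6;  -(1/12)·log₂(1/6) = 0.2154
  (A=0,B=1): P(A|B) = (1/12)/(1/2) = 1/6;  -(1/12)·log₂(1/6) = 0.2154
  (A=1,B=0): P(A|B) = (1/6)/(1/2) = 1/3;  -(1/6)·log₂(1/3) = 0.2642
  (A=2,B=0): P(A|B) = (1/4)/(1/2) = 1/2;  -(1/4)·log₂(1/2) = 0.2500
  (A=2,B=1): P(A|B) = (5/12)/(1/2) = 5/6;  -(5/12)·log₂(5/6) = 0.1096
H(A|B) = 0.2154 + 0.2154 + 0.2642 + 0.2500 + 0.1096
  = 1.0546 bits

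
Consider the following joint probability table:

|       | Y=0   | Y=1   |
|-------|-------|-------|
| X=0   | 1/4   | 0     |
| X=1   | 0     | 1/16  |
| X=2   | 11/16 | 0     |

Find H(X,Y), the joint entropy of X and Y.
H(X,Y) = -Σ P(X,Y) log₂ P(X,Y), summed over the non-zero cells:
H(X,Y) = -[(1/4)·log₂(1/4) + (1/16)·log₂(1/16) + (11/16)·log₂(11/16)]
  = 0.5000 + 0.2500 + 0.3716
  = 1.1216 bits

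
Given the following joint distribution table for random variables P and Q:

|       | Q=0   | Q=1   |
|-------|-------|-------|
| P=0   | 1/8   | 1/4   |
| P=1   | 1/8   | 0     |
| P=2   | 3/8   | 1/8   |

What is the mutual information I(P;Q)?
Marginal P(P) (row sums):
  P(P=0) = 1/8 + 1/4 = 3/8
  P(P=1) = 1/8 + 0 = 1/8
  P(P=2) = 3/8 + 1/8 = 1/2
Marginal P(Q) (column sums):
  P(Q=0) = 1/8 + 1/8 + 3/8 = 5/8
  P(Q=1) = 1/4 + 0 + 1/8 = 3/8

H(P) = -[(3/8)·log₂(3/8) + (1/8)·log₂(1/8) + (1/2)·log₂(1/2)]
  = 0.5306 + 0.3750 + 0.5000
  = 1.4056 bits
H(Q) = -[(5/8)·log₂(5/8) + (3/8)·log₂(3/8)]
  = 0.4238 + 0.5306
  = 0.9544 bits
H(P,Q) = -[(1/8)·log₂(1/8) + (1/4)·log₂(1/4) + (1/8)·log₂(1/8) + (3/8)·log₂(3/8) + (1/8)·log₂(1/8)]
  = 0.3750 + 0.5000 + 0.3750 + 0.5306 + 0.3750
  = 2.1556 bits

I(P;Q) = H(P) + H(Q) - H(P,Q)
  = 1.4056 + 0.9544 - 2.1556
  = 0.2044 bits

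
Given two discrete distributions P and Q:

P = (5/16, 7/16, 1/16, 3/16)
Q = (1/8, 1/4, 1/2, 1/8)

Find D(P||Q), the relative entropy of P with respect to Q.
D(P||Q) = Σ P(i) log₂(P(i)/Q(i))
  i=0: (5/16) × log₂((5/16)/(1/8)) = (5/16) × log₂(5/2) = 0.4131
  i=1: (7/16) × log₂((7/16)/(1/4)) = (7/16) × log₂(7/4) = 0.3532
  i=2: (1/16) × log₂((1/16)/(1/2)) = (1/16) × log₂(1/8) = -0.1875
  i=3: (3/16) × log₂((3/16)/(1/8)) = (3/16) × log₂(3/2) = 0.1097
D(P||Q) = 0.4131 + 0.3532 - 0.1875 + 0.1097
  = 0.6885 bits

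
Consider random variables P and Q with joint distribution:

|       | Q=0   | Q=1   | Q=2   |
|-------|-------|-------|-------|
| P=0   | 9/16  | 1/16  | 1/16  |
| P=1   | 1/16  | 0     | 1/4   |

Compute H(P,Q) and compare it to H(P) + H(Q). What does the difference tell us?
Marginal P(P) (row sums):
  P(P=0) = 9/16 + 1/16 + 1/16 = 11/16
  P(P=1) = 1/16 + 0 + 1/4 = 5/16
Marginal P(Q) (column sums):
  P(Q=0) = 9/16 + 1/16 = 5/8
  P(Q=1) = 1/16 + 0 = 1/16
  P(Q=2) = 1/16 + 1/4 = 5/16

H(P,Q) = -[(9/16)·log₂(9/16) + (1/16)·log₂(1/16) + (1/16)·log₂(1/16) + (1/16)·log₂(1/16) + (1/4)·log₂(1/4)]
  = 0.4669 + 0.2500 + 0.2500 + 0.2500 + 0.5000
  = 1.7169 bits
H(P) = -[(11/16)·log₂(11/16) + (5/16)·log₂(5/16)]
  = 0.3716 + 0.5244
  = 0.8960 bits
H(Q) = -[(5/8)·log₂(5/8) + (1/16)·log₂(1/16) + (5/16)·log₂(5/16)]
  = 0.4238 + 0.2500 + 0.5244
  = 1.1982 bits

H(P) + H(Q) = 0.8960 + 1.1982 = 2.0942 bits
Difference: H(P) + H(Q) - H(P,Q) = 2.0942 - 1.7169 = 0.3773 bits = I(P;Q)

The difference is the mutual information; it is positive here, so P and Q are dependent (knowing one reduces uncertainty about the other by 0.3773 bits).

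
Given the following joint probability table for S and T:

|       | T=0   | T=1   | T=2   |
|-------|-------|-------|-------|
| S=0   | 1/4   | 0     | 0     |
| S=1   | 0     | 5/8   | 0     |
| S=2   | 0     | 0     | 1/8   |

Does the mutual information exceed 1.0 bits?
Marginal P(S) (row sums):
  P(S=0) = 1/4 + 0 + 0 = 1/4
  P(S=1) = 0 + 5/8 + 0 = 5/8
  P(S=2) = 0 + 0 + 1/8 = 1/8
Marginal P(T) (column sums):
  P(T=0) = 1/4 + 0 + 0 = 1/4
  P(T=1) = 0 + 5/8 + 0 = 5/8
  P(T=2) = 0 + 0 + 1/8 = 1/8

H(S) = -[(1/4)·log₂(1/4) + (5/8)·log₂(5/8) + (1/8)·log₂(1/8)]
  = 0.5000 + 0.4238 + 0.3750
  = 1.2988 bits
H(T) = -[(1/4)·log₂(1/4) + (5/8)·log₂(5/8) + (1/8)·log₂(1/8)]
  = 0.5000 + 0.4238 + 0.3750
  = 1.2988 bits
H(S,T) = -[(1/4)·log₂(1/4) + (5/8)·log₂(5/8) + (1/8)·log₂(1/8)]
  = 0.5000 + 0.4238 + 0.3750
  = 1.2988 bits

I(S;T) = H(S) + H(T) - H(S,T)
  = 1.2988 + 1.2988 - 1.2988
  = 1.2988 bits

Yes. I(S;T) = 1.2988 bits, which is > 1.0 bits.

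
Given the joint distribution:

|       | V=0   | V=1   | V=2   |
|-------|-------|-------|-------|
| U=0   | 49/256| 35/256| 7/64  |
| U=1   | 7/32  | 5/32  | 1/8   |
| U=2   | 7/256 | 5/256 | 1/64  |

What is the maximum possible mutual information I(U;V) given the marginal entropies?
The upper bound on mutual information is I(U;V) ≤ min(H(U), H(V)).

Marginal P(U) (row sums):
  P(U=0) = 49/256 + 35/256 + 7/64 = 7/16
  P(U=1) = 7/32 + 5/32 + 1/8 = 1/2
  P(U=2) = 7/256 + 5/256 + 1/64 = 1/16
Marginal P(V) (column sums):
  P(V=0) = 49/256 + 7/32 + 7/256 = 7/16
  P(V=1) = 35/256 + 5/32 + 5/256 = 5/16
  P(V=2) = 7/64 + 1/8 + 1/64 = 1/4

H(U) = -[(7/16)·log₂(7/16) + (1/2)·log₂(1/2) + (1/16)·log₂(1/16)]
  = 0.5218 + 0.5000 + 0.2500
  = 1.2718 bits
H(V) = -[(7/16)·log₂(7/16) + (5/16)·log₂(5/16) + (1/4)·log₂(1/4)]
  = 0.5218 + 0.5244 + 0.5000
  = 1.5462 bits

Maximum possible I(U;V) = min(1.2718, 1.5462) = 1.2718 bits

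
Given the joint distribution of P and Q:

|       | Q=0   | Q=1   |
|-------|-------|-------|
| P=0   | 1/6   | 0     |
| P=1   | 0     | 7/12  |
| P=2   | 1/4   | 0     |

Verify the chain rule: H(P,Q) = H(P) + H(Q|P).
Left side:
H(P,Q) = -[(1/6)·log₂(1/6) + (7/12)·log₂(7/12) + (1/4)·log₂(1/4)]
  = 0.4308 + 0.4536 + 0.5000
  = 1.3844 bits

Right side:
Marginal P(P) (row sums):
  P(P=0) = 1/6 + 0 = 1/6
  P(P=1) = 0 + 7/12 = 7/12
  P(P=2) = 1/4 + 0 = 1/4
H(P) = -[(1/6)·log₂(1/6) + (7/12)·log₂(7/12) + (1/4)·log₂(1/4)]
  = 0.4308 + 0.4536 + 0.5000
  = 1.3844 bits
H(Q|P) = -Σ P(P,Q)·log₂ P(Q|P), where P(Q|P) = P(P,Q) / P(P)
  (cells with P(P,Q) = 0 contribute 0)
  (P=0,Q=0): P(Q|P) = (1/6)/(1/6) = 1;  -(1/6)·log₂(1) = 0.0000
  (P=1,Q=1): P(Q|P) = (7/12)/(7/12) = 1;  -(7/12)·log₂(1) = 0.0000
  (P=2,Q=0): P(Q|P) = (1/4)/(1/4) = 1;  -(1/4)·log₂(1) = 0.0000
H(Q|P) = 0.0000 + 0.0000 + 0.0000
  = 0.0000 bits
H(P) + H(Q|P) = 1.3844 + 0.0000 = 1.3844 bits

Both sides equal 1.3844 bits, so the chain rule holds ✓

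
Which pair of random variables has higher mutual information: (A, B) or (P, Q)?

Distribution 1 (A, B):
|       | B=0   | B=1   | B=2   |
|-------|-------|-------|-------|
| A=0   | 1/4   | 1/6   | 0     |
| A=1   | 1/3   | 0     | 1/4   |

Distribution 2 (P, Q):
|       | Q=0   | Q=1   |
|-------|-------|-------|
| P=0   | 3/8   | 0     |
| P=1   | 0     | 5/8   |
Distribution 1 (A, B):
Marginal P(A) (row sums):
  P(A=0) = 1/4 + 1/6 + 0 = 5/12
  P(A=1) = 1/3 + 0 + 1/4 = 7/12
Marginal P(B) (column sums):
  P(B=0) = 1/4 + 1/3 = 7/12
  P(B=1) = 1/6 + 0 = 1/6
  P(B=2) = 0 + 1/4 = 1/4

H(A) = -[(5/12)·log₂(5/12) + (7/12)·log₂(7/12)]
  = 0.5263 + 0.4536
  = 0.9799 bits
H(B) = -[(7/12)·log₂(7/12) + (1/6)·log₂(1/6) + (1/4)·log₂(1/4)]
  = 0.4536 + 0.4308 + 0.5000
  = 1.3844 bits
H(A,B) = -[(1/4)·log₂(1/4) + (1/6)·log₂(1/6) + (1/3)·log₂(1/3) + (1/4)·log₂(1/4)]
  = 0.5000 + 0.4308 + 0.5283 + 0.5000
  = 1.9591 bits

I(A;B) = H(A) + H(B) - H(A,B)
  = 0.9799 + 1.3844 - 1.9591
  = 0.4052 bits

Distribution 2 (P, Q):
Marginal P(P) (row sums):
  P(P=0) = 3/8 + 0 = 3/8
  P(P=1) = 0 + 5/8 = 5/8
Marginal P(Q) (column sums):
  P(Q=0) = 3/8 + 0 = 3/8
  P(Q=1) = 0 + 5/8 = 5/8

H(P) = -[(3/8)·log₂(3/8) + (5/8)·log₂(5/8)]
  = 0.5306 + 0.4238
  = 0.9544 bits
H(Q) = -[(3/8)·log₂(3/8) + (5/8)·log₂(5/8)]
  = 0.5306 + 0.4238
  = 0.9544 bits
H(P,Q) = -[(3/8)·log₂(3/8) + (5/8)·log₂(5/8)]
  = 0.5306 + 0.4238
  = 0.9544 bits

I(P;Q) = H(P) + H(Q) - H(P,Q)
  = 0.9544 + 0.9544 - 0.9544
  = 0.9544 bits

I(P;Q) = 0.9544 bits > I(A;B) = 0.4052 bits, so (P, Q) has the higher mutual information (stronger dependence).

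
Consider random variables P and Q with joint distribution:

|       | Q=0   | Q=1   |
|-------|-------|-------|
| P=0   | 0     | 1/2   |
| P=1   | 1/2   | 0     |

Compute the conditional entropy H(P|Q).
Marginal P(Q) (column sums):
  P(Q=0) = 0 + 1/2 = 1/2
  P(Q=1) = 1/2 + 0 = 1/2

H(P|Q) = -Σ P(P,Q)·log₂ P(P|Q), where P(P|Q) = P(P,Q) / P(Q)
  (cells with P(P,Q) = 0 contribute 0)
  (P=0,Q=1): P(P|Q) = (1/2)/(1/2) = 1;  -(1/2)·log₂(1) = 0.0000
  (P=1,Q=0): P(P|Q) = (1/2)/(1/2) = 1;  -(1/2)·log₂(1) = 0.0000
H(P|Q) = 0.0000 + 0.0000
  = 0.0000 bits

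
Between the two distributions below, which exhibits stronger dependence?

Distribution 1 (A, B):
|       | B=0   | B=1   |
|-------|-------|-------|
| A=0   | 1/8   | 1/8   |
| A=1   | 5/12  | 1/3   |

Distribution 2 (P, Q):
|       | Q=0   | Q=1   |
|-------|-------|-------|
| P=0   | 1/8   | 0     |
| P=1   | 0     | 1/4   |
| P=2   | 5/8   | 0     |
Distribution 1 (A, B):
Marginal P(A) (row sums):
  P(A=0) = 1/8 + 1/8 = 1/4
  P(A=1) = 5/12 + 1/3 = 3/4
Marginal P(B) (column sums):
  P(B=0) = 1/8 + 5/12 = 13/24
  P(B=1) = 1/8 + 1/3 = 11/24

H(A) = -[(1/4)·log₂(1/4) + (3/4)·log₂(3/4)]
  = 0.5000 + 0.3113
  = 0.8113 bits
H(B) = -[(13/24)·log₂(13/24) + (11/24)·log₂(11/24)]
  = 0.4791 + 0.5159
  = 0.9950 bits
H(A,B) = -[(1/8)·log₂(1/8) + (1/8)·log₂(1/8) + (5/12)·log₂(5/12) + (1/3)·log₂(1/3)]
  = 0.3750 + 0.3750 + 0.5263 + 0.5283
  = 1.8046 bits

I(A;B) = H(A) + H(B) - H(A,B)
  = 0.8113 + 0.9950 - 1.8046
  = 0.0017 bits

Distribution 2 (P, Q):
Marginal P(P) (row sums):
  P(P=0) = 1/8 + 0 = 1/8
  P(P=1) = 0 + 1/4 = 1/4
  P(P=2) = 5/8 + 0 = 5/8
Marginal P(Q) (column sums):
  P(Q=0) = 1/8 + 0 + 5/8 = 3/4
  P(Q=1) = 0 + 1/4 + 0 = 1/4

H(P) = -[(1/8)·log₂(1/8) + (1/4)·log₂(1/4) + (5/8)·log₂(5/8)]
  = 0.3750 + 0.5000 + 0.4238
  = 1.2988 bits
H(Q) = -[(3/4)·log₂(3/4) + (1/4)·log₂(1/4)]
  = 0.3113 + 0.5000
  = 0.8113 bits
H(P,Q) = -[(1/8)·log₂(1/8) + (1/4)·log₂(1/4) + (5/8)·log₂(5/8)]
  = 0.3750 + 0.5000 + 0.4238
  = 1.2988 bits

I(P;Q) = H(P) + H(Q) - H(P,Q)
  = 1.2988 + 0.8113 - 1.2988
  = 0.8113 bits

I(P;Q) = 0.8113 bits > I(A;B) = 0.0017 bits, so (P, Q) has the higher mutual information (stronger dependence).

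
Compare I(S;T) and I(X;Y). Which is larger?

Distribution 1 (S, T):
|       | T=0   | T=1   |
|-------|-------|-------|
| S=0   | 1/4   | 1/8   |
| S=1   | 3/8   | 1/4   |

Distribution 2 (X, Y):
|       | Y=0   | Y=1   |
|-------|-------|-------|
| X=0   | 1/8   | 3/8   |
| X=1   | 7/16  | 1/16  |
Distribution 1 (S, T):
Marginal P(S) (row sums):
  P(S=0) = 1/4 + 1/8 = 3/8
  P(S=1) = 3/8 + 1/4 = 5/8
Marginal P(T) (column sums):
  P(T=0) = 1/4 + 3/8 = 5/8
  P(T=1) = 1/8 + 1/4 = 3/8

H(S) = -[(3/8)·log₂(3/8) + (5/8)·log₂(5/8)]
  = 0.5306 + 0.4238
  = 0.9544 bits
H(T) = -[(5/8)·log₂(5/8) + (3/8)·log₂(3/8)]
  = 0.4238 + 0.5306
  = 0.9544 bits
H(S,T) = -[(1/4)·log₂(1/4) + (1/8)·log₂(1/8) + (3/8)·log₂(3/8) + (1/4)·log₂(1/4)]
  = 0.5000 + 0.3750 + 0.5306 + 0.5000
  = 1.9056 bits

I(S;T) = H(S) + H(T) - H(S,T)
  = 0.9544 + 0.9544 - 1.9056
  = 0.0032 bits

Distribution 2 (X, Y):
Marginal P(X) (row sums):
  P(X=0) = 1/8 + 3/8 = 1/2
  P(X=1) = 7/16 + 1/16 = 1/2
Marginal P(Y) (column sums):
  P(Y=0) = 1/8 + 7/16 = 9/16
  P(Y=1) = 3/8 + 1/16 = 7/16

H(X) = -[(1/2)·log₂(1/2) + (1/2)·log₂(1/2)]
  = 0.5000 + 0.5000
  = 1.0000 bits
H(Y) = -[(9/16)·log₂(9/16) + (7/16)·log₂(7/16)]
  = 0.4669 + 0.5218
  = 0.9887 bits
H(X,Y) = -[(1/8)·log₂(1/8) + (3/8)·log₂(3/8) + (7/16)·log₂(7/16) + (1/16)·log₂(1/16)]
  = 0.3750 + 0.5306 + 0.5218 + 0.2500
  = 1.6774 bits

I(X;Y) = H(X) + H(Y) - H(X,Y)
  = 1.0000 + 0.9887 - 1.6774
  = 0.3113 bits

I(X;Y) = 0.3113 bits > I(S;T) = 0.0032 bits, so (X, Y) has the higher mutual information (stronger dependence).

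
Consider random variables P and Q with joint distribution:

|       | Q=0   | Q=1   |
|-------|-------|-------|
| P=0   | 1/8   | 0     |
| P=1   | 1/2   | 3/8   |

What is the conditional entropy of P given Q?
Marginal P(Q) (column sums):
  P(Q=0) = 1/8 + 1/2 = 5/8
  P(Q=1) = 0 + 3/8 = 3/8

H(P|Q) = -Σ P(P,Q)·log₂ P(P|Q), where P(P|Q) = P(P,Q) / P(Q)
  (cells with P(P,Q) = 0 contribute 0)
  (P=0,Q=0): P(P|Q) = (1/8)/(5/8) = 1/5;  -(1/8)·log₂(1/5) = 0.2902
  (P=1,Q=0): P(P|Q) = (1/2)/(5/8) = 4/5;  -(1/2)·log₂(4/5) = 0.1610
  (P=1,Q=1): P(P|Q) = (3/8)/(3/8) = 1;  -(3/8)·log₂(1) = 0.0000
H(P|Q) = 0.2902 + 0.1610 + 0.0000
  = 0.4512 bits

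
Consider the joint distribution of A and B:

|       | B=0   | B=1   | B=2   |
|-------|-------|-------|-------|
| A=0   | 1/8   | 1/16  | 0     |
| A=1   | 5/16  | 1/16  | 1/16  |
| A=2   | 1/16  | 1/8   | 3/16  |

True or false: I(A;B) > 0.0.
Marginal P(A) (row sums):
  P(A=0) = 1/8 + 1/16 + 0 = 3/16
  P(A=1) = 5/16 + 1/16 + 1/16 = 7/16
  P(A=2) = 1/16 + 1/8 + 3/16 = 3/8
Marginal P(B) (column sums):
  P(B=0) = 1/8 + 5/16 + 1/16 = 1/2
  P(B=1) = 1/16 + 1/16 + 1/8 = 1/4
  P(B=2) = 0 + 1/16 + 3/16 = 1/4

H(A) = -[(3/16)·log₂(3/16) + (7/16)·log₂(7/16) + (3/8)·log₂(3/8)]
  = 0.4528 + 0.5218 + 0.5306
  = 1.5052 bits
H(B) = -[(1/2)·log₂(1/2) + (1/4)·log₂(1/4) + (1/4)·log₂(1/4)]
  = 0.5000 + 0.5000 + 0.5000
  = 1.5000 bits
H(A,B) = -[(1/8)·log₂(1/8) + (1/16)·log₂(1/16) + (5/16)·log₂(5/16) + (1/16)·log₂(1/16) + (1/16)·log₂(1/16) + (1/16)·log₂(1/16) + (1/8)·log₂(1/8) + (3/16)·log₂(3/16)]
  = 0.3750 + 0.2500 + 0.5244 + 0.2500 + 0.2500 + 0.2500 + 0.3750 + 0.4528
  = 2.7272 bits

I(A;B) = H(A) + H(B) - H(A,B)
  = 1.5052 + 1.5000 - 2.7272
  = 0.2780 bits

True. I(A;B) = 0.2780 bits, which is > 0.0 bits.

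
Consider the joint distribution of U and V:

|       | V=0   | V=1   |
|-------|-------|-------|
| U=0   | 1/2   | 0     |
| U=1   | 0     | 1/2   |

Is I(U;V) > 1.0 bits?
Marginal P(U) (row sums):
  P(U=0) = 1/2 + 0 = 1/2
  P(U=1) = 0 + 1/2 = 1/2
Marginal P(V) (column sums):
  P(V=0) = 1/2 + 0 = 1/2
  P(V=1) = 0 + 1/2 = 1/2

H(U) = -[(1/2)·log₂(1/2) + (1/2)·log₂(1/2)]
  = 0.5000 + 0.5000
  = 1.0000 bits
H(V) = -[(1/2)·log₂(1/2) + (1/2)·log₂(1/2)]
  = 0.5000 + 0.5000
  = 1.0000 bits
H(U,V) = -[(1/2)·log₂(1/2) + (1/2)·log₂(1/2)]
  = 0.5000 + 0.5000
  = 1.0000 bits

I(U;V) = H(U) + H(V) - H(U,V)
  = 1.0000 + 1.0000 - 1.0000
  = 1.0000 bits

No. I(U;V) = 1.0000 bits, which is ≤ 1.0 bits.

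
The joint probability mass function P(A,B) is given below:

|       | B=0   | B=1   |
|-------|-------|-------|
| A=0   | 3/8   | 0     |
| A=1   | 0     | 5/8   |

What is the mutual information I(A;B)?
Marginal P(A) (row sums):
  P(A=0) = 3/8 + 0 = 3/8
  P(A=1) = 0 + 5/8 = 5/8
Marginal P(B) (column sums):
  P(B=0) = 3/8 + 0 = 3/8
  P(B=1) = 0 + 5/8 = 5/8

H(A) = -[(3/8)·log₂(3/8) + (5/8)·log₂(5/8)]
  = 0.5306 + 0.4238
  = 0.9544 bits
H(B) = -[(3/8)·log₂(3/8) + (5/8)·log₂(5/8)]
  = 0.5306 + 0.4238
  = 0.9544 bits
H(A,B) = -[(3/8)·log₂(3/8) + (5/8)·log₂(5/8)]
  = 0.5306 + 0.4238
  = 0.9544 bits

I(A;B) = H(A) + H(B) - H(A,B)
  = 0.9544 + 0.9544 - 0.9544
  = 0.9544 bits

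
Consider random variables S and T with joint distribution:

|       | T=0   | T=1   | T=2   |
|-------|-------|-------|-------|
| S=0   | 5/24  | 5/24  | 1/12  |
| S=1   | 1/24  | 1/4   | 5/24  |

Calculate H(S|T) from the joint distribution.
Marginal P(T) (column sums):
  P(T=0) = 5/24 + 1/24 = 1/4
  P(T=1) = 5/24 + 1/4 = 11/24
  P(T=2) = 1/12 + 5/24 = 7/24

H(S|T) = -Σ P(S,T)·log₂ P(S|T), where P(S|T) = P(S,T) / P(T)
  (S=0,T=0): P(S|T) = (5/24)/(1/4) = 5/6;  -(5/24)·log₂(5/6) = 0.0548
  (S=0,T=1): P(S|T) = (5/24)/(11/24) = 5/11;  -(5/24)·log₂(5/11) = 0.2370
  (S=0,T=2): P(S|T) = (1/12)/(7/24) = 2/7;  -(1/12)·log₂(2/7) = 0.1506
  (S=1,T=0): P(S|T) = (1/24)/(1/4) = 1/6;  -(1/24)·log₂(1/6) = 0.1077
  (S=1,T=1): P(S|T) = (1/4)/(11/24) = 6/11;  -(1/4)·log₂(6/11) = 0.2186
  (S=1,T=2): P(S|T) = (5/24)/(7/24) = 5/7;  -(5/24)·log₂(5/7) = 0.1011
H(S|T) = 0.0548 + 0.2370 + 0.1506 + 0.1077 + 0.2186 + 0.1011
  = 0.8698 bits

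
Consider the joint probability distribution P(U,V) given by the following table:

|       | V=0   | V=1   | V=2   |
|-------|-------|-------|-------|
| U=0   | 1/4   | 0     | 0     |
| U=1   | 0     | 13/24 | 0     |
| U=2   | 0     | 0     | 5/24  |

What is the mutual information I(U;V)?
Marginal P(U) (row sums):
  P(U=0) = 1/4 + 0 + 0 = 1/4
  P(U=1) = 0 + 13/24 + 0 = 13/24
  P(U=2) = 0 + 0 + 5/24 = 5/24
Marginal P(V) (column sums):
  P(V=0) = 1/4 + 0 + 0 = 1/4
  P(V=1) = 0 + 13/24 + 0 = 13/24
  P(V=2) = 0 + 0 + 5/24 = 5/24

H(U) = -[(1/4)·log₂(1/4) + (13/24)·log₂(13/24) + (5/24)·log₂(5/24)]
  = 0.5000 + 0.4791 + 0.4715
  = 1.4506 bits
H(V) = -[(1/4)·log₂(1/4) + (13/24)·log₂(13/24) + (5/24)·log₂(5/24)]
  = 0.5000 + 0.4791 + 0.4715
  = 1.4506 bits
H(U,V) = -[(1/4)·log₂(1/4) + (13/24)·log₂(13/24) + (5/24)·log₂(5/24)]
  = 0.5000 + 0.4791 + 0.4715
  = 1.4506 bits

I(U;V) = H(U) + H(V) - H(U,V)
  = 1.4506 + 1.4506 - 1.4506
  = 1.4506 bits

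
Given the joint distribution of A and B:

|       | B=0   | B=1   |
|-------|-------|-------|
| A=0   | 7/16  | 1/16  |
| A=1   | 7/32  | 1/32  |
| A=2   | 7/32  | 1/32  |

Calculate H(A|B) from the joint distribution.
Marginal P(B) (column sums):
  P(B=0) = 7/16 + 7/32 + 7/32 = 7/8
  P(B=1) = 1/16 + 1/32 + 1/32 = 1/8

H(A|B) = -Σ P(A,B)·log₂ P(A|B), where P(A|B) = P(A,B) / P(B)
  (A=0,B=0): P(A|B) = (7/16)/(7/8) = 1/2;  -(7/16)·log₂(1/2) = 0.4375
  (A=0,B=1): P(A|B) = (1/16)/(1/8) = 1/2;  -(1/16)·log₂(1/2) = 0.0625
  (A=1,B=0): P(A|B) = (7/32)/(7/8) = 1/4;  -(7/32)·log₂(1/4) = 0.4375
  (A=1,B=1): P(A|B) = (1/32)/(1/8) = 1/4;  -(1/32)·log₂(1/4) = 0.0625
  (A=2,B=0): P(A|B) = (7/32)/(7/8) = 1/4;  -(7/32)·log₂(1/4) = 0.4375
  (A=2,B=1): P(A|B) = (1/32)/(1/8) = 1/4;  -(1/32)·log₂(1/4) = 0.0625
H(A|B) = 0.4375 + 0.0625 + 0.4375 + 0.0625 + 0.4375 + 0.0625
  = 1.5000 bits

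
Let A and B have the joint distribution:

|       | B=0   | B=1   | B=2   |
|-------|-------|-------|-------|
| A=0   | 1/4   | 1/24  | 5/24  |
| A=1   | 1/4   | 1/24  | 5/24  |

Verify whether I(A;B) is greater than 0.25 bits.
Marginal P(A) (row sums):
  P(A=0) = 1/4 + 1/24 + 5/24 = 1/2
  P(A=1) = 1/4 + 1/24 + 5/24 = 1/2
Marginal P(B) (column sums):
  P(B=0) = 1/4 + 1/4 = 1/2
  P(B=1) = 1/24 + 1/24 = 1/12
  P(B=2) = 5/24 + 5/24 = 5/12

H(A) = -[(1/2)·log₂(1/2) + (1/2)·log₂(1/2)]
  = 0.5000 + 0.5000
  = 1.0000 bits
H(B) = -[(1/2)·log₂(1/2) + (1/12)·log₂(1/12) + (5/12)·log₂(5/12)]
  = 0.5000 + 0.2987 + 0.5263
  = 1.3250 bits
H(A,B) = -[(1/4)·log₂(1/4) + (1/24)·log₂(1/24) + (5/24)·log₂(5/24) + (1/4)·log₂(1/4) + (1/24)·log₂(1/24) + (5/24)·log₂(5/24)]
  = 0.5000 + 0.1910 + 0.4715 + 0.5000 + 0.1910 + 0.4715
  = 2.3250 bits

I(A;B) = H(A) + H(B) - H(A,B)
  = 1.0000 + 1.3250 - 2.3250
  = 0.0000 bits

No. I(A;B) = 0.0000 bits, which is ≤ 0.25 bits.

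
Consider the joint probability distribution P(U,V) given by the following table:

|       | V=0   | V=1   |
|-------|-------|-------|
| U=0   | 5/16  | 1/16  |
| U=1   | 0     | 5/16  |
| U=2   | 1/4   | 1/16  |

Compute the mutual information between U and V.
Marginal P(U) (row sums):
  P(U=0) = 5/16 + 1/16 = 3/8
  P(U=1) = 0 + 5/16 = 5/16
  P(U=2) = 1/4 + 1/16 = 5/16
Marginal P(V) (column sums):
  P(V=0) = 5/16 + 0 + 1/4 = 9/16
  P(V=1) = 1/16 + 5/16 + 1/16 = 7/16

H(U) = -[(3/8)·log₂(3/8) + (5/16)·log₂(5/16) + (5/16)·log₂(5/16)]
  = 0.5306 + 0.5244 + 0.5244
  = 1.5794 bits
H(V) = -[(9/16)·log₂(9/16) + (7/16)·log₂(7/16)]
  = 0.4669 + 0.5218
  = 0.9887 bits
H(U,V) = -[(5/16)·log₂(5/16) + (1/16)·log₂(1/16) + (5/16)·log₂(5/16) + (1/4)·log₂(1/4) + (1/16)·log₂(1/16)]
  = 0.5244 + 0.2500 + 0.5244 + 0.5000 + 0.2500
  = 2.0488 bits

I(U;V) = H(U) + H(V) - H(U,V)
  = 1.5794 + 0.9887 - 2.0488
  = 0.5193 bits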